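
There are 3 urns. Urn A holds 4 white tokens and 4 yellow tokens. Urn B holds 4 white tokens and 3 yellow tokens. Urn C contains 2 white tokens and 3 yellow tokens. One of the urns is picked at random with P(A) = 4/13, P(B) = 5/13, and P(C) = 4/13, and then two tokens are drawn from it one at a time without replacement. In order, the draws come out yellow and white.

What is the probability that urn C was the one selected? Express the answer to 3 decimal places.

The likelihood of the observed sequence under each hypothesis: P(data | urn A) = (4/8)(4/7) = 2/7; P(data | urn B) = (3/7)(4/6) = 2/7; P(data | urn C) = (3/5)(2/4) = 3/10.
The prior-weighted likelihoods are 4/13 · 2/7 = 8/91, 5/13 · 2/7 = 10/91, 4/13 · 3/10 = 6/65; these sum to 132/455.
So P(urn C | data) = (6/65) / (132/455) = 7/22.

0.318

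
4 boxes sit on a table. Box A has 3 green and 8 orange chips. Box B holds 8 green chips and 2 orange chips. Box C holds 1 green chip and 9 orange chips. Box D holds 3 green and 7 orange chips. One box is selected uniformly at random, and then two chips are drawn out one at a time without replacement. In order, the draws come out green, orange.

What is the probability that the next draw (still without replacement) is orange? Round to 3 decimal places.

For each hypothesis, P(data | H) works out to: P(data | box A) = (3/11)(8/10) = 0.21818; P(data | box B) = (8/10)(2/9) = 0.17778; P(data | box C) = (1/10)(9/9) = 0.1; P(data | box D) = (3/10)(7/9) = 0.23333.
Weighting by the prior gives 1/4 · 0.21818 = 0.054545, 1/4 · 0.17778 = 0.044444, 1/4 · 0.1 = 0.025, 1/4 · 0.23333 = 0.058333; these sum to 0.18232.
The posterior is then P(box A | data) = 0.29917, P(box B | data) = 0.24377, P(box C | data) = 0.13712, P(box D | data) = 0.31994.
The predictive probability is P(orange next | data) = (7/9)(0.29917) + (1/8)(0.24377) + (1)(0.13712) + (3/4)(0.31994) = 0.64024.

0.640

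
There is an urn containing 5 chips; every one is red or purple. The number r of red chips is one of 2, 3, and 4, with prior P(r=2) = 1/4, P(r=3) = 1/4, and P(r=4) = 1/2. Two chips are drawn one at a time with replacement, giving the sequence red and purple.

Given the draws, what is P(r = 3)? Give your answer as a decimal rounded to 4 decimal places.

Under each hypothesis, the probability of the observed sequence is: P(data | r = 2) = (2/5)(3/5) = 6/25; P(data | r = 3) = (3/5)(2/5) = 6/25; P(data | r = 4) = (4/5)(1/5) = 4/25.
The prior-weighted likelihoods are 1/4 · 6/25 = 3/50, 1/4 · 6/25 = 3/50, 1/2 · 4/25 = 2/25; summing to 1/5.
So P(r = 3 | data) = (3/50) / (1/5) = 3/10.

0.3000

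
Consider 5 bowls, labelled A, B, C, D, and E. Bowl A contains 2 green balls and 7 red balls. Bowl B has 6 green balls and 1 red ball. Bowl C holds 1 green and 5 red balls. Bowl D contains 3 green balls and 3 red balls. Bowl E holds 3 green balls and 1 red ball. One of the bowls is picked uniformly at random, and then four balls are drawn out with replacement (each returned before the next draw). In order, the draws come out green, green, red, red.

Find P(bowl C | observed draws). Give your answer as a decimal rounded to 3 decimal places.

0.119

The likelihood of the observed sequence under each hypothesis: P(data | bowl A) = (2/9)(2/9)(7/9)(7/9) = 0.029873; P(data | bowl B) = (6/7)(6/7)(1/7)(1/7) = 0.014994; P(data | bowl C) = (1/6)(1/6)(5/6)(5/6) = 0.01929; P(data | bowl D) = (3/6)(3/6)(3/6)(3/6) = 0.0625; P(data | bowl E) = (3/4)(3/4)(1/4)(1/4) = 0.035156.
Multiplying each by its prior: 1/5 · 0.029873 = 0.0059747, 1/5 · 0.014994 = 0.0029988, 1/5 · 0.01929 = 0.003858, 1/5 · 0.0625 = 0.0125, 1/5 · 0.035156 = 0.0070313; with total 0.032363.
So P(bowl C | data) = (0.003858) / (0.032363) = 0.11921.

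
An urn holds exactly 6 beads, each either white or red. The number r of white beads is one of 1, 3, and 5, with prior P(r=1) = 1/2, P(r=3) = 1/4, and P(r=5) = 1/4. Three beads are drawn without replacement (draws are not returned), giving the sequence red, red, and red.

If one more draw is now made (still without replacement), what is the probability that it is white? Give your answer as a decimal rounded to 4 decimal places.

0.3651

The likelihood of the observed sequence under each hypothesis: P(data | r = 1) = (5/6)(4/5)(3/4) = 1/2; P(data | r = 3) = (3/6)(2/5)(1/4) = 1/20; P(data | r = 5) = (1/6)(0/5) = 0.
Multiplying each by its prior: 1/2 · 1/2 = 1/4, 1/4 · 1/20 = 1/80, 1/4 · 0 = 0; summing to 21/80.
The posterior is then P(r = 1 | data) = 20/21, P(r = 3 | data) = 1/21, P(r = 5 | data) = 0.
So P(white next | data) = Σ P(white next | H) P(H | data) = (1/3)(20/21) + (1)(1/21) = 23/63.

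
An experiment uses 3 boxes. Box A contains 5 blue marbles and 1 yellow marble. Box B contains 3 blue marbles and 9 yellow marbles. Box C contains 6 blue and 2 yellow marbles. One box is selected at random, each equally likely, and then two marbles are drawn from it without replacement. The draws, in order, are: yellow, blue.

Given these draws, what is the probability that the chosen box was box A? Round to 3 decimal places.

For each hypothesis, P(data | H) works out to: P(data | box A) = (1/6)(5/5) = 0.16667; P(data | box B) = (9/12)(3/11) = 0.20455; P(data | box C) = (2/8)(6/7) = 0.21429.
The prior-weighted likelihoods are 1/3 · 0.16667 = 0.055556, 1/3 · 0.20455 = 0.068182, 1/3 · 0.21429 = 0.071429; these sum to 0.19517.
Therefore the posterior P(box A | data) = (0.055556) / (0.19517) = 0.28466.

0.285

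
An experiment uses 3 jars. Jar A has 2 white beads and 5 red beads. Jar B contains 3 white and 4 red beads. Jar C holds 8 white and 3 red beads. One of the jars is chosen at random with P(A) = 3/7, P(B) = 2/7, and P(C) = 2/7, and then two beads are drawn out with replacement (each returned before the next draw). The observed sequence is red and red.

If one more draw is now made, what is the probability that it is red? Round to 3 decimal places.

0.646

Compute the likelihood of the observed sequence for each case: P(data | jar A) = (5/7)(5/7) = 0.5102; P(data | jar B) = (4/7)(4/7) = 0.32653; P(data | jar C) = (3/11)(3/11) = 0.07438.
Weighting by the prior gives 3/7 · 0.5102 = 0.21866, 2/7 · 0.32653 = 0.093294, 2/7 · 0.07438 = 0.021251; these sum to 0.3332.
Dividing through by the total gives posterior P(jar A | data) = 0.65623, P(jar B | data) = 0.27999, P(jar C | data) = 0.063779.
The predictive probability is P(red next | data) = (5/7)(0.65623) + (4/7)(0.27999) + (3/11)(0.063779) = 0.64612.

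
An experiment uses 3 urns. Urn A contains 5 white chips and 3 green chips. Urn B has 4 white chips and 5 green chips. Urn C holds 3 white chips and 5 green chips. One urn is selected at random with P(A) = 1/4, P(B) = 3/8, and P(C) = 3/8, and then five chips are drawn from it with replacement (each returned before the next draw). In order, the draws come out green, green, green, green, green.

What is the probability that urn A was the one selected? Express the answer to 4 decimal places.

0.0323

For each hypothesis, P(data | H) works out to: P(data | urn A) = (3/8)(3/8)(3/8)(3/8)(3/8) = 0.0074158; P(data | urn B) = (5/9)(5/9)(5/9)(5/9)(5/9) = 0.052922; P(data | urn C) = (5/8)(5/8)(5/8)(5/8)(5/8) = 0.095367.
Multiplying each by its prior: 1/4 · 0.0074158 = 0.0018539, 3/8 · 0.052922 = 0.019846, 3/8 · 0.095367 = 0.035763; summing to 0.057463.
Therefore the posterior P(urn A | data) = (0.0018539) / (0.057463) = 0.032264.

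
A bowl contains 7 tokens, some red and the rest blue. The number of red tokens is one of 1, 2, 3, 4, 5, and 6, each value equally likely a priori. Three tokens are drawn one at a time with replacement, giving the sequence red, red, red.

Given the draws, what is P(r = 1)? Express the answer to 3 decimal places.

The likelihood of the observed sequence under each hypothesis: P(data | r = 1) = (1/7)(1/7)(1/7) = 0.0029155; P(data | r = 2) = (2/7)(2/7)(2/7) = 0.023324; P(data | r = 3) = (3/7)(3/7)(3/7) = 0.078717; P(data | r = 4) = (4/7)(4/7)(4/7) = 0.18659; P(data | r = 5) = (5/7)(5/7)(5/7) = 0.36443; P(data | r = 6) = (6/7)(6/7)(6/7) = 0.62974.
Multiplying each by its prior: 1/6 · 0.0029155 = 0.00048591, 1/6 · 0.023324 = 0.0038873, 1/6 · 0.078717 = 0.01312, 1/6 · 0.18659 = 0.031098, 1/6 · 0.36443 = 0.060739, 1/6 · 0.62974 = 0.10496; these sum to 0.21429.
So P(r = 1 | data) = (0.00048591) / (0.21429) = 0.0022676.

0.002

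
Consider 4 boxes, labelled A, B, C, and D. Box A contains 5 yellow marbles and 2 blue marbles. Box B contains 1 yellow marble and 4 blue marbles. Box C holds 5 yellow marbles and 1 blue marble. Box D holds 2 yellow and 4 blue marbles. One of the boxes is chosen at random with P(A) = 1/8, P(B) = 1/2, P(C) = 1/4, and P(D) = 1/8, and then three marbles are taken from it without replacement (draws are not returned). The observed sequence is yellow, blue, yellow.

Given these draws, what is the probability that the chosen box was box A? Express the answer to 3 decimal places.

0.323

For each hypothesis, P(data | H) works out to: P(data | box A) = (5/7)(2/6)(4/5) = 4/21; P(data | box B) = (1/5)(4/4)(0/3) = 0; P(data | box C) = (5/6)(1/5)(4/4) = 1/6; P(data | box D) = (2/6)(4/5)(1/4) = 1/15.
Weighting by the prior gives 1/8 · 4/21 = 1/42, 1/2 · 0 = 0, 1/4 · 1/6 = 1/24, 1/8 · 1/15 = 1/120; summing to 31/420.
By Bayes' rule, P(box A | data) = (1/42) / (31/420) = 10/31.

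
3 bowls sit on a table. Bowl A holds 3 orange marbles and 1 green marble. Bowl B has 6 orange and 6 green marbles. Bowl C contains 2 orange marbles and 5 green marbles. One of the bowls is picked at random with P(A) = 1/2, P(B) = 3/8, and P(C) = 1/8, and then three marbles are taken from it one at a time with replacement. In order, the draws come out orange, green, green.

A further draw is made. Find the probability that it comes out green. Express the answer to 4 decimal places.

For each hypothesis, P(data | H) works out to: P(data | bowl A) = (3/4)(1/4)(1/4) = 0.046875; P(data | bowl B) = (6/12)(6/12)(6/12) = 0.125; P(data | bowl C) = (2/7)(5/7)(5/7) = 0.14577.
The prior-weighted likelihoods are 1/2 · 0.046875 = 0.023438, 3/8 · 0.125 = 0.046875, 1/8 · 0.14577 = 0.018222; these sum to 0.088534.
The posterior is then P(bowl A | data) = 0.26473, P(bowl B | data) = 0.52946, P(bowl C | data) = 0.20581.
Averaging over the posterior, P(green next | data) = (1/4)(0.26473) + (1/2)(0.52946) + (5/7)(0.20581) = 0.47792.

0.4779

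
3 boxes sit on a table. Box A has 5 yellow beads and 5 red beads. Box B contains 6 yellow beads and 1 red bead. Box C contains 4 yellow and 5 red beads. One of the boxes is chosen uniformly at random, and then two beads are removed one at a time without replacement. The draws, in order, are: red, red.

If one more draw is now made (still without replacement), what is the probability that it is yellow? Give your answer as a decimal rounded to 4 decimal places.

0.5952

For each hypothesis, P(data | H) works out to: P(data | box A) = (5/10)(4/9) = 2/9; P(data | box B) = (1/7)(0/6) = 0; P(data | box C) = (5/9)(4/8) = 5/18.
The prior-weighted likelihoods are 1/3 · 2/9 = 2/27, 1/3 · 0 = 0, 1/3 · 5/18 = 5/54; summing to 1/6.
Dividing through by the total gives posterior P(box A | data) = 4/9, P(box B | data) = 0, P(box C | data) = 5/9.
So P(yellow next | data) = Σ P(yellow next | H) P(H | data) = (5/8)(4/9) + (4/7)(5/9) = 25/42.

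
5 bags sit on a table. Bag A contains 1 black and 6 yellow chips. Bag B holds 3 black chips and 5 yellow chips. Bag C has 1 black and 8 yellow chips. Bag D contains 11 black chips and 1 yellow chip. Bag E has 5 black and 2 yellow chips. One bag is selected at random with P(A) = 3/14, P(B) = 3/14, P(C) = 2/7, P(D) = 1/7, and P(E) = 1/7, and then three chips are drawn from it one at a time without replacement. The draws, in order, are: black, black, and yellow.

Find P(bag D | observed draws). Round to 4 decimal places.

0.2044

The likelihood of the observed sequence under each hypothesis: P(data | bag A) = (1/7)(0/6) = 0; P(data | bag B) = (3/8)(2/7)(5/6) = 0.089286; P(data | bag C) = (1/9)(0/8) = 0; P(data | bag D) = (11/12)(10/11)(1/10) = 0.083333; P(data | bag E) = (5/7)(4/6)(2/5) = 0.19048.
Multiplying each by its prior: 3/14 · 0 = 0, 3/14 · 0.089286 = 0.019133, 2/7 · 0 = 0, 1/7 · 0.083333 = 0.011905, 1/7 · 0.19048 = 0.027211; these sum to 0.058248.
Hence P(bag D | data) = (0.011905) / (0.058248) = 0.20438.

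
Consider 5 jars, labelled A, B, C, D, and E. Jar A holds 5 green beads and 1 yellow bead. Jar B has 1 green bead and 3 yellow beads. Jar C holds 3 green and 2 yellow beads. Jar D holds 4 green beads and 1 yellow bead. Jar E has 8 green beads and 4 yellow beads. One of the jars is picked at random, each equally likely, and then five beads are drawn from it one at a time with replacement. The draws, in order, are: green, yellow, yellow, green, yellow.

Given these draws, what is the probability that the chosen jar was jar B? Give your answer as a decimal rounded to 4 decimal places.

The likelihood of the observed sequence under each hypothesis: P(data | jar A) = (5/6)(1/6)(1/6)(5/6)(1/6) = 0.003215; P(data | jar B) = (1/4)(3/4)(3/4)(1/4)(3/4) = 0.026367; P(data | jar C) = (3/5)(2/5)(2/5)(3/5)(2/5) = 0.02304; P(data | jar D) = (4/5)(1/5)(1/5)(4/5)(1/5) = 0.00512; P(data | jar E) = (8/12)(4/12)(4/12)(8/12)(4/12) = 0.016461.
Weighting by the prior gives 1/5 · 0.003215 = 0.000643, 1/5 · 0.026367 = 0.0052734, 1/5 · 0.02304 = 0.004608, 1/5 · 0.00512 = 0.001024, 1/5 · 0.016461 = 0.0032922; summing to 0.014841.
Hence P(jar B | data) = (0.0052734) / (0.014841) = 0.35534.

0.3553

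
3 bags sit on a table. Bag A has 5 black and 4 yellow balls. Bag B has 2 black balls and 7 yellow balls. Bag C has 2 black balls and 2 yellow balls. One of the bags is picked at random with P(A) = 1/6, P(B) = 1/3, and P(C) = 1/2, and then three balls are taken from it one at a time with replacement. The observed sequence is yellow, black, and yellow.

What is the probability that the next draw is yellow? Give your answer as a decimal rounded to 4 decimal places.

0.5910

Compute the likelihood of the observed sequence for each case: P(data | bag A) = (4/9)(5/9)(4/9) = 0.10974; P(data | bag B) = (7/9)(2/9)(7/9) = 0.13443; P(data | bag C) = (2/4)(2/4)(2/4) = 0.125.
Multiplying each by its prior: 1/6 · 0.10974 = 0.01829, 1/3 · 0.13443 = 0.04481, 1/2 · 0.125 = 0.0625; these sum to 0.1256.
The posterior is then P(bag A | data) = 0.14562, P(bag B | data) = 0.35677, P(bag C | data) = 0.49761.
So P(yellow next | data) = Σ P(yellow next | H) P(H | data) = (4/9)(0.14562) + (7/9)(0.35677) + (1/2)(0.49761) = 0.59101.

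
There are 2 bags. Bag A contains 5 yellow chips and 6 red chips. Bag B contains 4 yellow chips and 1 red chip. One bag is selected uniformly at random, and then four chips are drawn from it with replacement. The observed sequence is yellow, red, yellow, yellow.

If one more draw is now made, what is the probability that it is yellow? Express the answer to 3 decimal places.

The likelihood of the observed sequence under each hypothesis: P(data | bag A) = (5/11)(6/11)(5/11)(5/11) = 0.051226; P(data | bag B) = (4/5)(1/5)(4/5)(4/5) = 0.1024.
Multiplying each by its prior: 1/2 · 0.051226 = 0.025613, 1/2 · 0.1024 = 0.0512; summing to 0.076813.
Dividing through by the total gives posterior P(bag A | data) = 0.33345, P(bag B | data) = 0.66655.
The predictive probability is P(yellow next | data) = (5/11)(0.33345) + (4/5)(0.66655) = 0.68481.

0.685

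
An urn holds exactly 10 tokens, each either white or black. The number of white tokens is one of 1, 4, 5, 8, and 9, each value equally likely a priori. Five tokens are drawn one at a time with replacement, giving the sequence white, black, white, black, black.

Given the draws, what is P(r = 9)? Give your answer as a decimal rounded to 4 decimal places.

Compute the likelihood of the observed sequence for each case: P(data | r = 1) = (1/10)(9/10)(1/10)(9/10)(9/10) = 0.00729; P(data | r = 4) = (4/10)(6/10)(4/10)(6/10)(6/10) = 0.03456; P(data | r = 5) = (5/10)(5/10)(5/10)(5/10)(5/10) = 0.03125; P(data | r = 8) = (8/10)(2/10)(8/10)(2/10)(2/10) = 0.00512; P(data | r = 9) = (9/10)(1/10)(9/10)(1/10)(1/10) = 0.00081.
Multiplying each by its prior: 1/5 · 0.00729 = 0.001458, 1/5 · 0.03456 = 0.006912, 1/5 · 0.03125 = 0.00625, 1/5 · 0.00512 = 0.001024, 1/5 · 0.00081 = 0.000162; summing to 0.015806.
Therefore the posterior P(r = 9 | data) = (0.000162) / (0.015806) = 0.010249.

0.0102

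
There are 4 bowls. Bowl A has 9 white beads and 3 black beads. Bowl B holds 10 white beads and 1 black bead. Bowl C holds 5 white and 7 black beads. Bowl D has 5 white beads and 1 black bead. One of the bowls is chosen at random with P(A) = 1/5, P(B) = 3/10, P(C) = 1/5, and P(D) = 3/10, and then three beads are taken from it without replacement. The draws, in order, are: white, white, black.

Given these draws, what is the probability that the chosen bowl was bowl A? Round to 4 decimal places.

0.2494

The likelihood of the observed sequence under each hypothesis: P(data | bowl A) = (9/12)(8/11)(3/10) = 0.16364; P(data | bowl B) = (10/11)(9/10)(1/9) = 0.090909; P(data | bowl C) = (5/12)(4/11)(7/10) = 0.10606; P(data | bowl D) = (5/6)(4/5)(1/4) = 0.16667.
Multiplying each by its prior: 1/5 · 0.16364 = 0.032727, 3/10 · 0.090909 = 0.027273, 1/5 · 0.10606 = 0.021212, 3/10 · 0.16667 = 0.05; these sum to 0.13121.
By Bayes' rule, P(bowl A | data) = (0.032727) / (0.13121) = 0.24942.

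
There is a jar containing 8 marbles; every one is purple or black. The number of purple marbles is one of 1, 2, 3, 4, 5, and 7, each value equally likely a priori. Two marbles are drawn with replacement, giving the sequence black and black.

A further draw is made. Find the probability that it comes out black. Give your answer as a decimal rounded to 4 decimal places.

0.7132

For each hypothesis, P(data | H) works out to: P(data | r = 1) = (7/8)(7/8) = 49/64; P(data | r = 2) = (6/8)(6/8) = 9/16; P(data | r = 3) = (5/8)(5/8) = 25/64; P(data | r = 4) = (4/8)(4/8) = 1/4; P(data | r = 5) = (3/8)(3/8) = 9/64; P(data | r = 7) = (1/8)(1/8) = 1/64.
Multiplying each by its prior: 1/6 · 49/64 = 49/384, 1/6 · 9/16 = 3/32, 1/6 · 25/64 = 25/384, 1/6 · 1/4 = 1/24, 1/6 · 9/64 = 3/128, 1/6 · 1/64 = 1/384; these sum to 17/48.
Normalising, the posterior is P(r = 1 | data) = 49/136, P(r = 2 | data) = 9/34, P(r = 3 | data) = 25/136, P(r = 4 | data) = 2/17, P(r = 5 | data) = 9/136, P(r = 7 | data) = 1/136.
The predictive probability is P(black next | data) = (7/8)(49/136) + (3/4)(9/34) + (5/8)(25/136) + (1/2)(2/17) + (3/8)(9/136) + (1/8)(1/136) = 97/136.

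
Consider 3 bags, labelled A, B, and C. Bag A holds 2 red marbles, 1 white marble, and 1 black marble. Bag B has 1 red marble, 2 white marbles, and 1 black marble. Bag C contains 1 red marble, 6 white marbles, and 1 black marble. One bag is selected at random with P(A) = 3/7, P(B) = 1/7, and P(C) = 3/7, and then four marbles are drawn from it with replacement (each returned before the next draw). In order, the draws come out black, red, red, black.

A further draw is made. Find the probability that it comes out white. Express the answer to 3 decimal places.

For each hypothesis, P(data | H) works out to: P(data | bag A) = (1/4)(2/4)(2/4)(1/4) = 0.015625; P(data | bag B) = (1/4)(1/4)(1/4)(1/4) = 0.0039062; P(data | bag C) = (1/8)(1/8)(1/8)(1/8) = 0.00024414.
Multiplying each by its prior: 3/7 · 0.015625 = 0.0066964, 1/7 · 0.0039062 = 0.00055804, 3/7 · 0.00024414 = 0.00010463; these sum to 0.0073591.
Normalising, the posterior is P(bag A | data) = 0.90995, P(bag B | data) = 0.075829, P(bag C | data) = 0.014218.
So P(white next | data) = Σ P(white next | H) P(H | data) = (1/4)(0.90995) + (1/2)(0.075829) + (3/4)(0.014218) = 0.27607.

0.276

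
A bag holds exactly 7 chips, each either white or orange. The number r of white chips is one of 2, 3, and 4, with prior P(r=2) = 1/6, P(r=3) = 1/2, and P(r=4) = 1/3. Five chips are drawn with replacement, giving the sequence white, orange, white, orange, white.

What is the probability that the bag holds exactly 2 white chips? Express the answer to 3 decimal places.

0.076

The likelihood of the observed sequence under each hypothesis: P(data | r = 2) = (2/7)(5/7)(2/7)(5/7)(2/7) = 0.0119; P(data | r = 3) = (3/7)(4/7)(3/7)(4/7)(3/7) = 0.025704; P(data | r = 4) = (4/7)(3/7)(4/7)(3/7)(4/7) = 0.034271.
Weighting by the prior gives 1/6 · 0.0119 = 0.0019833, 1/2 · 0.025704 = 0.012852, 1/3 · 0.034271 = 0.011424; summing to 0.026259.
So P(r = 2 | data) = (0.0019833) / (0.026259) = 0.075529.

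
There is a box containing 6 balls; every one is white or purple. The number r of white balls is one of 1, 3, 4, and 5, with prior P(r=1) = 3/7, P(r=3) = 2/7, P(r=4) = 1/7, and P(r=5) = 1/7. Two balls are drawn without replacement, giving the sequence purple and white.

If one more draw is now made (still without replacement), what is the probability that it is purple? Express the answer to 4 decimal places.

0.5652

Under each hypothesis, the probability of the observed sequence is: P(data | r = 1) = (5/6)(1/5) = 1/6; P(data | r = 3) = (3/6)(3/5) = 3/10; P(data | r = 4) = (2/6)(4/5) = 4/15; P(data | r = 5) = (1/6)(5/5) = 1/6.
The prior-weighted likelihoods are 3/7 · 1/6 = 1/14, 2/7 · 3/10 = 3/35, 1/7 · 4/15 = 4/105, 1/7 · 1/6 = 1/42; these sum to 23/105.
The posterior is then P(r = 1 | data) = 15/46, P(r = 3 | data) = 9/23, P(r = 4 | data) = 4/23, P(r = 5 | data) = 5/46.
The predictive probability is P(purple next | data) = (1)(15/46) + (1/2)(9/23) + (1/4)(4/23) + (0)(5/46) = 13/23.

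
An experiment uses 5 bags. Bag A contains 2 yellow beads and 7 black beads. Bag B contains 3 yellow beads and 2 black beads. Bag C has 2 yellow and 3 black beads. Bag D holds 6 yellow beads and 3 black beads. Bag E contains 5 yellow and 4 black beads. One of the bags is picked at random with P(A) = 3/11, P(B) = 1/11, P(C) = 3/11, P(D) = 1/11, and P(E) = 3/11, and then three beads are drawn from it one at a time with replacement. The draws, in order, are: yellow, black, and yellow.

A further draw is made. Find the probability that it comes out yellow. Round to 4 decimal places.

0.5010

Under each hypothesis, the probability of the observed sequence is: P(data | bag A) = (2/9)(7/9)(2/9) = 0.038409; P(data | bag B) = (3/5)(2/5)(3/5) = 0.144; P(data | bag C) = (2/5)(3/5)(2/5) = 0.096; P(data | bag D) = (6/9)(3/9)(6/9) = 0.14815; P(data | bag E) = (5/9)(4/9)(5/9) = 0.13717.
Multiplying each by its prior: 3/11 · 0.038409 = 0.010475, 1/11 · 0.144 = 0.013091, 3/11 · 0.096 = 0.026182, 1/11 · 0.14815 = 0.013468, 3/11 · 0.13717 = 0.037411; with total 0.10063.
The posterior is then P(bag A | data) = 0.1041, P(bag B | data) = 0.13009, P(bag C | data) = 0.26019, P(bag D | data) = 0.13384, P(bag E | data) = 0.37178.
Averaging over the posterior, P(yellow next | data) = (2/9)(0.1041) + (3/5)(0.13009) + (2/5)(0.26019) + (2/3)(0.13384) + (5/9)(0.37178) = 0.50104.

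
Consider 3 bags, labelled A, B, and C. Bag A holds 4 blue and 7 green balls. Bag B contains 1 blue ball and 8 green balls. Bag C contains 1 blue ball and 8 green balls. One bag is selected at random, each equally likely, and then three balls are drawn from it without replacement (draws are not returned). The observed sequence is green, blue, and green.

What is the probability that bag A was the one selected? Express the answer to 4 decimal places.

0.4330

Under each hypothesis, the probability of the observed sequence is: P(data | bag A) = (7/11)(4/10)(6/9) = 0.1697; P(data | bag B) = (8/9)(1/8)(7/7) = 0.11111; P(data | bag C) = (8/9)(1/8)(7/7) = 0.11111.
Multiplying each by its prior: 1/3 · 0.1697 = 0.056566, 1/3 · 0.11111 = 0.037037, 1/3 · 0.11111 = 0.037037; summing to 0.13064.
Hence P(bag A | data) = (0.056566) / (0.13064) = 0.43299.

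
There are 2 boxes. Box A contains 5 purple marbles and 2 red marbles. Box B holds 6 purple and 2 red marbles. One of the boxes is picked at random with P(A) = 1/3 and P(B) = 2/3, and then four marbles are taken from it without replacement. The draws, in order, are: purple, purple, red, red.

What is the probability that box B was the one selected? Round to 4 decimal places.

0.6000

Under each hypothesis, the probability of the observed sequence is: P(data | box A) = (5/7)(4/6)(2/5)(1/4) = 1/21; P(data | box B) = (6/8)(5/7)(2/6)(1/5) = 1/28.
Weighting by the prior gives 1/3 · 1/21 = 1/63, 2/3 · 1/28 = 1/42; summing to 5/126.
So P(box B | data) = (1/42) / (5/126) = 3/5.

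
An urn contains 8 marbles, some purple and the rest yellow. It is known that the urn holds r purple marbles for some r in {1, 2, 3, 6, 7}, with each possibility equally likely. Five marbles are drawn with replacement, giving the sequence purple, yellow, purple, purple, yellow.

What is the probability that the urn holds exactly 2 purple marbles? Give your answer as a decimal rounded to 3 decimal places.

Compute the likelihood of the observed sequence for each case: P(data | r = 1) = (1/8)(7/8)(1/8)(1/8)(7/8) = 0.0014954; P(data | r = 2) = (2/8)(6/8)(2/8)(2/8)(6/8) = 0.0087891; P(data | r = 3) = (3/8)(5/8)(3/8)(3/8)(5/8) = 0.020599; P(data | r = 6) = (6/8)(2/8)(6/8)(6/8)(2/8) = 0.026367; P(data | r = 7) = (7/8)(1/8)(7/8)(7/8)(1/8) = 0.010468.
Multiplying each by its prior: 1/5 · 0.0014954 = 0.00029907, 1/5 · 0.0087891 = 0.0017578, 1/5 · 0.020599 = 0.0041199, 1/5 · 0.026367 = 0.0052734, 1/5 · 0.010468 = 0.0020935; these sum to 0.013544.
Hence P(r = 2 | data) = (0.0017578) / (0.013544) = 0.12979.

0.130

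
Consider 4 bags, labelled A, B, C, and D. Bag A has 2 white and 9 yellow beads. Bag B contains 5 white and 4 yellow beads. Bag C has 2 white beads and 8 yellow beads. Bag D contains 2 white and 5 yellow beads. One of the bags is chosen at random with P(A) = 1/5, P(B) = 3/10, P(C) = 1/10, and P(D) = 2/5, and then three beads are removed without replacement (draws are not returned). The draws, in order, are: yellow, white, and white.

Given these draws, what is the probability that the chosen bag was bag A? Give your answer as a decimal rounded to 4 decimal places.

0.0501

The likelihood of the observed sequence under each hypothesis: P(data | bag A) = (9/11)(2/10)(1/9) = 0.018182; P(data | bag B) = (4/9)(5/8)(4/7) = 0.15873; P(data | bag C) = (8/10)(2/9)(1/8) = 0.022222; P(data | bag D) = (5/7)(2/6)(1/5) = 0.047619.
Weighting by the prior gives 1/5 · 0.018182 = 0.0036364, 3/10 · 0.15873 = 0.047619, 1/10 · 0.022222 = 0.0022222, 2/5 · 0.047619 = 0.019048; with total 0.072525.
By Bayes' rule, P(bag A | data) = (0.0036364) / (0.072525) = 0.050139.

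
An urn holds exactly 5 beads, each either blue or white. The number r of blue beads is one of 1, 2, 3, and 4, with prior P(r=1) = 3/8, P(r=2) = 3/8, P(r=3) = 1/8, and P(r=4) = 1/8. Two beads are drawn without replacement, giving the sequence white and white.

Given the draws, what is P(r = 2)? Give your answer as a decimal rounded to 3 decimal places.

0.321

Under each hypothesis, the probability of the observed sequence is: P(data | r = 1) = (4/5)(3/4) = 3/5; P(data | r = 2) = (3/5)(2/4) = 3/10; P(data | r = 3) = (2/5)(1/4) = 1/10; P(data | r = 4) = (1/5)(0/4) = 0.
The prior-weighted likelihoods are 3/8 · 3/5 = 9/40, 3/8 · 3/10 = 9/80, 1/8 · 1/10 = 1/80, 1/8 · 0 = 0; these sum to 7/20.
Therefore the posterior P(r = 2 | data) = (9/80) / (7/20) = 9/28.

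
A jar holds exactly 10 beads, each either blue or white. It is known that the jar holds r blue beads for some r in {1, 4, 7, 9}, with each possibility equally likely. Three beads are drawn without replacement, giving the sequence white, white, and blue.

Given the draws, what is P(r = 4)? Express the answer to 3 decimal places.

0.513

The likelihood of the observed sequence under each hypothesis: P(data | r = 1) = (9/10)(8/9)(1/8) = 1/10; P(data | r = 4) = (6/10)(5/9)(4/8) = 1/6; P(data | r = 7) = (3/10)(2/9)(7/8) = 7/120; P(data | r = 9) = (1/10)(0/9) = 0.
Weighting by the prior gives 1/4 · 1/10 = 1/40, 1/4 · 1/6 = 1/24, 1/4 · 7/120 = 7/480, 1/4 · 0 = 0; with total 13/160.
Hence P(r = 4 | data) = (1/24) / (13/160) = 20/39.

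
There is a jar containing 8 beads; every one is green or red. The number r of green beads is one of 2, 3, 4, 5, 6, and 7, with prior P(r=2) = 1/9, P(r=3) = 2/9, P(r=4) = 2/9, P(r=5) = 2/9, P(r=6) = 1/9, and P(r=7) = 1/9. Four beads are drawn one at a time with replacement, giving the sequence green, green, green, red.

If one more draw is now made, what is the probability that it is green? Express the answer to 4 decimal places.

0.6209

Under each hypothesis, the probability of the observed sequence is: P(data | r = 2) = (2/8)(2/8)(2/8)(6/8) = 0.011719; P(data | r = 3) = (3/8)(3/8)(3/8)(5/8) = 0.032959; P(data | r = 4) = (4/8)(4/8)(4/8)(4/8) = 0.0625; P(data | r = 5) = (5/8)(5/8)(5/8)(3/8) = 0.091553; P(data | r = 6) = (6/8)(6/8)(6/8)(2/8) = 0.10547; P(data | r = 7) = (7/8)(7/8)(7/8)(1/8) = 0.08374.
Multiplying each by its prior: 1/9 · 0.011719 = 0.0013021, 2/9 · 0.032959 = 0.0073242, 2/9 · 0.0625 = 0.013889, 2/9 · 0.091553 = 0.020345, 1/9 · 0.10547 = 0.011719, 1/9 · 0.08374 = 0.0093045; summing to 0.063883.
Normalising, the posterior is P(r = 2 | data) = 0.020382, P(r = 3 | data) = 0.11465, P(r = 4 | data) = 0.21741, P(r = 5 | data) = 0.31847, P(r = 6 | data) = 0.18344, P(r = 7 | data) = 0.14565.
The predictive probability is P(green next | data) = (1/4)(0.020382) + (3/8)(0.11465) + (1/2)(0.21741) + (5/8)(0.31847) + (3/4)(0.18344) + (7/8)(0.14565) = 0.62086.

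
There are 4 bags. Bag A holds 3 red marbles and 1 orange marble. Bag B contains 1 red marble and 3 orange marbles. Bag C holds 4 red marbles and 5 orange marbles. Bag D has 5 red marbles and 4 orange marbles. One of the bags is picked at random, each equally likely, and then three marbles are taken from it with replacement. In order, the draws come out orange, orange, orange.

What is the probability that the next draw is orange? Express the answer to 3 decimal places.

0.652

Under each hypothesis, the probability of the observed sequence is: P(data | bag A) = (1/4)(1/4)(1/4) = 0.015625; P(data | bag B) = (3/4)(3/4)(3/4) = 0.42188; P(data | bag C) = (5/9)(5/9)(5/9) = 0.17147; P(data | bag D) = (4/9)(4/9)(4/9) = 0.087791.
Weighting by the prior gives 1/4 · 0.015625 = 0.0039062, 1/4 · 0.42188 = 0.10547, 1/4 · 0.17147 = 0.042867, 1/4 · 0.087791 = 0.021948; these sum to 0.17419.
The posterior is then P(bag A | data) = 0.022425, P(bag B | data) = 0.60548, P(bag C | data) = 0.24609, P(bag D | data) = 0.126.
The predictive probability is P(orange next | data) = (1/4)(0.022425) + (3/4)(0.60548) + (5/9)(0.24609) + (4/9)(0.126) = 0.65244.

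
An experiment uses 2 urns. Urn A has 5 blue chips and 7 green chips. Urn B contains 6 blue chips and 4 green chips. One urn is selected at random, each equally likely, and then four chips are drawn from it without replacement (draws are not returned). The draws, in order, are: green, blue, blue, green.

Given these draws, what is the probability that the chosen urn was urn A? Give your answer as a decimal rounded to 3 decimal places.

0.497

Under each hypothesis, the probability of the observed sequence is: P(data | urn A) = (7/12)(5/11)(4/10)(6/9) = 0.070707; P(data | urn B) = (4/10)(6/9)(5/8)(3/7) = 0.071429.
Weighting by the prior gives 1/2 · 0.070707 = 0.035354, 1/2 · 0.071429 = 0.035714; with total 0.071068.
By Bayes' rule, P(urn A | data) = (0.035354) / (0.071068) = 0.49746.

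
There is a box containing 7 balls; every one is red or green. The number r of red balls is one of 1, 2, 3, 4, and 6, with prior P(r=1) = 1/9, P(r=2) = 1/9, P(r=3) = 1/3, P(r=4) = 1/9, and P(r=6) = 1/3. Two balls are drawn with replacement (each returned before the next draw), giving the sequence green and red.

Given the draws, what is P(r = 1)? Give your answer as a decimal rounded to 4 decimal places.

0.0732

Compute the likelihood of the observed sequence for each case: P(data | r = 1) = (6/7)(1/7) = 6/49; P(data | r = 2) = (5/7)(2/7) = 10/49; P(data | r = 3) = (4/7)(3/7) = 12/49; P(data | r = 4) = (3/7)(4/7) = 12/49; P(data | r = 6) = (1/7)(6/7) = 6/49.
Multiplying each by its prior: 1/9 · 6/49 = 2/147, 1/9 · 10/49 = 10/441, 1/3 · 12/49 = 4/49, 1/9 · 12/49 = 4/147, 1/3 · 6/49 = 2/49; summing to 82/441.
Therefore the posterior P(r = 1 | data) = (2/147) / (82/441) = 3/41.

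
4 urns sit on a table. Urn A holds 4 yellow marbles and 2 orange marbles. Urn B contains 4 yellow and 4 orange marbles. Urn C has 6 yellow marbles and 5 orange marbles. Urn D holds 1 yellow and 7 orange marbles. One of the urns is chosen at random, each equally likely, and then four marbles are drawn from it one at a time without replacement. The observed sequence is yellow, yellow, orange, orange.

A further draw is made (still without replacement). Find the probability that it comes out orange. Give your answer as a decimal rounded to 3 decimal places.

0.330

Compute the likelihood of the observed sequence for each case: P(data | urn A) = (4/6)(3/5)(2/4)(1/3) = 0.066667; P(data | urn B) = (4/8)(3/7)(4/6)(3/5) = 0.085714; P(data | urn C) = (6/11)(5/10)(5/9)(4/8) = 0.075758; P(data | urn D) = (1/8)(0/7) = 0.
Weighting by the prior gives 1/4 · 0.066667 = 0.016667, 1/4 · 0.085714 = 0.021429, 1/4 · 0.075758 = 0.018939, 1/4 · 0 = 0; summing to 0.057035.
The posterior is then P(urn A | data) = 0.29222, P(urn B | data) = 0.37571, P(urn C | data) = 0.33207, P(urn D | data) = 0.
Averaging over the posterior, P(orange next | data) = (0)(0.29222) + (1/2)(0.37571) + (3/7)(0.33207) = 0.33017.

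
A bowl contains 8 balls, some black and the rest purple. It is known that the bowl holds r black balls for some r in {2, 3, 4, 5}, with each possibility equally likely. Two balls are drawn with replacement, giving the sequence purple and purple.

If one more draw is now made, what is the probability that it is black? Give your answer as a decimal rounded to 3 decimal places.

0.372

For each hypothesis, P(data | H) works out to: P(data | r = 2) = (6/8)(6/8) = 9/16; P(data | r = 3) = (5/8)(5/8) = 25/64; P(data | r = 4) = (4/8)(4/8) = 1/4; P(data | r = 5) = (3/8)(3/8) = 9/64.
The prior-weighted likelihoods are 1/4 · 9/16 = 9/64, 1/4 · 25/64 = 25/256, 1/4 · 1/4 = 1/16, 1/4 · 9/64 = 9/256; with total 43/128.
Normalising, the posterior is P(r = 2 | data) = 18/43, P(r = 3 | data) = 25/86, P(r = 4 | data) = 8/43, P(r = 5 | data) = 9/86.
So P(black next | data) = Σ P(black next | H) P(H | data) = (1/4)(18/43) + (3/8)(25/86) + (1/2)(8/43) + (5/8)(9/86) = 16/43.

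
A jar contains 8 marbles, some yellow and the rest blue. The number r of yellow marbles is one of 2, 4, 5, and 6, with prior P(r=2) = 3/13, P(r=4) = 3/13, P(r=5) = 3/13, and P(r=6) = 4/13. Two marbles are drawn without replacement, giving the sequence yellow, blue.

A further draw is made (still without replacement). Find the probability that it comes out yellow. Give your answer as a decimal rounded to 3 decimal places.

0.565

Under each hypothesis, the probability of the observed sequence is: P(data | r = 2) = (2/8)(6/7) = 3/14; P(data | r = 4) = (4/8)(4/7) = 2/7; P(data | r = 5) = (5/8)(3/7) = 15/56; P(data | r = 6) = (6/8)(2/7) = 3/14.
Multiplying each by its prior: 3/13 · 3/14 = 9/182, 3/13 · 2/7 = 6/91, 3/13 · 15/56 = 45/728, 4/13 · 3/14 = 6/91; summing to 177/728.
Dividing through by the total gives posterior P(r = 2 | data) = 12/59, P(r = 4 | data) = 16/59, P(r = 5 | data) = 15/59, P(r = 6 | data) = 16/59.
Averaging over the posterior, P(yellow next | data) = (1/6)(12/59) + (1/2)(16/59) + (2/3)(15/59) + (5/6)(16/59) = 100/177.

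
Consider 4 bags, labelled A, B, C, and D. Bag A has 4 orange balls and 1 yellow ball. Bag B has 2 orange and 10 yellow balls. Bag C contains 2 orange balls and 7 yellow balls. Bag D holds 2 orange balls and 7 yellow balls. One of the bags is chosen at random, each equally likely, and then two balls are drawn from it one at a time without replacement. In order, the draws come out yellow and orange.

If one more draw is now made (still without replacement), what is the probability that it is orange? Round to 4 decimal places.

Under each hypothesis, the probability of the observed sequence is: P(data | bag A) = (1/5)(4/4) = 0.2; P(data | bag B) = (10/12)(2/11) = 0.15152; P(data | bag C) = (7/9)(2/8) = 0.19444; P(data | bag D) = (7/9)(2/8) = 0.19444.
The prior-weighted likelihoods are 1/4 · 0.2 = 0.05, 1/4 · 0.15152 = 0.037879, 1/4 · 0.19444 = 0.048611, 1/4 · 0.19444 = 0.048611; these sum to 0.1851.
Normalising, the posterior is P(bag A | data) = 0.27012, P(bag B | data) = 0.20464, P(bag C | data) = 0.26262, P(bag D | data) = 0.26262.
Averaging over the posterior, P(orange next | data) = (1)(0.27012) + (1/10)(0.20464) + (1/7)(0.26262) + (1/7)(0.26262) = 0.36562.

0.3656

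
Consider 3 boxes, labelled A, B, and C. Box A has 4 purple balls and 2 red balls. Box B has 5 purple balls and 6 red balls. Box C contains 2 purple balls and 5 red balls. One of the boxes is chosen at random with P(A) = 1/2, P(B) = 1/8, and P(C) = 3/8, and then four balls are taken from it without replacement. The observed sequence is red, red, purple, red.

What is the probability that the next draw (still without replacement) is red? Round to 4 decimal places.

0.6309

Under each hypothesis, the probability of the observed sequence is: P(data | box A) = (2/6)(1/5)(4/4)(0/3) = 0; P(data | box B) = (6/11)(5/10)(5/9)(4/8) = 0.075758; P(data | box C) = (5/7)(4/6)(2/5)(3/4) = 0.14286.
The prior-weighted likelihoods are 1/2 · 0 = 0, 1/8 · 0.075758 = 0.0094697, 3/8 · 0.14286 = 0.053571; summing to 0.063041.
The posterior is then P(box A | data) = 0, P(box B | data) = 0.15021, P(box C | data) = 0.84979.
The predictive probability is P(red next | data) = (3/7)(0.15021) + (2/3)(0.84979) = 0.6309.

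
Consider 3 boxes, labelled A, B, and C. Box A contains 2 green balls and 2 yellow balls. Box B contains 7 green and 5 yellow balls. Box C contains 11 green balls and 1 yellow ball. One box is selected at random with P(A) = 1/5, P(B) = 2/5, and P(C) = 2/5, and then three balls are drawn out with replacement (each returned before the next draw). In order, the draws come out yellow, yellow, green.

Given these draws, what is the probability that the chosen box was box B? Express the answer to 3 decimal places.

0.595

Under each hypothesis, the probability of the observed sequence is: P(data | box A) = (2/4)(2/4)(2/4) = 0.125; P(data | box B) = (5/12)(5/12)(7/12) = 0.10127; P(data | box C) = (1/12)(1/12)(11/12) = 0.0063657.
Weighting by the prior gives 1/5 · 0.125 = 0.025, 2/5 · 0.10127 = 0.040509, 2/5 · 0.0063657 = 0.0025463; with total 0.068056.
Therefore the posterior P(box B | data) = (0.040509) / (0.068056) = 0.59524.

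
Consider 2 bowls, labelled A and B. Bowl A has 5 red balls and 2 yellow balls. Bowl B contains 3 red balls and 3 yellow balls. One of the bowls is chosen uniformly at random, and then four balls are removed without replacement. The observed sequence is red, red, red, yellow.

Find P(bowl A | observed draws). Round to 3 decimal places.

0.741

Under each hypothesis, the probability of the observed sequence is: P(data | bowl A) = (5/7)(4/6)(3/5)(2/4) = 1/7; P(data | bowl B) = (3/6)(2/5)(1/4)(3/3) = 1/20.
Weighting by the prior gives 1/2 · 1/7 = 1/14, 1/2 · 1/20 = 1/40; these sum to 27/280.
So P(bowl A | data) = (1/14) / (27/280) = 20/27.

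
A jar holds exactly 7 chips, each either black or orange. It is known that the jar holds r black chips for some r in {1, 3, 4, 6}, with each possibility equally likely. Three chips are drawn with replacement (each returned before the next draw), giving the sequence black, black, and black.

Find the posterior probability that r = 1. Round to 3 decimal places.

The likelihood of the observed sequence under each hypothesis: P(data | r = 1) = (1/7)(1/7)(1/7) = 0.0029155; P(data | r = 3) = (3/7)(3/7)(3/7) = 0.078717; P(data | r = 4) = (4/7)(4/7)(4/7) = 0.18659; P(data | r = 6) = (6/7)(6/7)(6/7) = 0.62974.
Weighting by the prior gives 1/4 · 0.0029155 = 0.00072886, 1/4 · 0.078717 = 0.019679, 1/4 · 0.18659 = 0.046647, 1/4 · 0.62974 = 0.15743; summing to 0.22449.
By Bayes' rule, P(r = 1 | data) = (0.00072886) / (0.22449) = 0.0032468.

0.003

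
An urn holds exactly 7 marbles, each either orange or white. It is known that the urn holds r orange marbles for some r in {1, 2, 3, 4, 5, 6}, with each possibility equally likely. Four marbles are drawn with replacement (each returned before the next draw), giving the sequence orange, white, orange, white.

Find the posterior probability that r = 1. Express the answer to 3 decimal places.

For each hypothesis, P(data | H) works out to: P(data | r = 1) = (1/7)(6/7)(1/7)(6/7) = 0.014994; P(data | r = 2) = (2/7)(5/7)(2/7)(5/7) = 0.041649; P(data | r = 3) = (3/7)(4/7)(3/7)(4/7) = 0.059975; P(data | r = 4) = (4/7)(3/7)(4/7)(3/7) = 0.059975; P(data | r = 5) = (5/7)(2/7)(5/7)(2/7) = 0.041649; P(data | r = 6) = (6/7)(1/7)(6/7)(1/7) = 0.014994.
Weighting by the prior gives 1/6 · 0.014994 = 0.002499, 1/6 · 0.041649 = 0.0069416, 1/6 · 0.059975 = 0.0099958, 1/6 · 0.059975 = 0.0099958, 1/6 · 0.041649 = 0.0069416, 1/6 · 0.014994 = 0.002499; these sum to 0.038873.
By Bayes' rule, P(r = 1 | data) = (0.002499) / (0.038873) = 0.064286.

0.064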